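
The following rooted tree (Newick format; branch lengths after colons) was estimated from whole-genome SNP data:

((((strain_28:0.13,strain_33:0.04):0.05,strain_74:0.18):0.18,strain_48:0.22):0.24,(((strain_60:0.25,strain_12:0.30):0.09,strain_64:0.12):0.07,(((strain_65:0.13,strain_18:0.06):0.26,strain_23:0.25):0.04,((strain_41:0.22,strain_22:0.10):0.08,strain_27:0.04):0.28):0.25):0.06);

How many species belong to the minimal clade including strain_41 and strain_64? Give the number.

9

The MRCA of strain_41 and strain_64 is the node subtending (((strain_60,strain_12),strain_64),(((strain_65,strain_18),strain_23),((strain_41,strain_22),strain_27))).
That clade contains 9 terminal taxa: strain_12, strain_18, strain_22, strain_23, strain_27, strain_41, strain_60, strain_64, strain_65.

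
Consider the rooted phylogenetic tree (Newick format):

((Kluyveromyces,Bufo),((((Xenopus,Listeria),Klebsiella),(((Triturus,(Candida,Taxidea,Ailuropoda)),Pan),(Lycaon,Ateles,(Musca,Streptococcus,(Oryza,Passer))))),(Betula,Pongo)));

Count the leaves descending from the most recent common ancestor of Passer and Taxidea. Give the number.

11

The MRCA of Passer and Taxidea is the node subtending (((Triturus,(Candida,Taxidea,Ailuropoda)),Pan),(Lycaon,Ateles,(Musca,Streptococcus,(Oryza,Passer)))).
That clade contains 11 terminal taxa: Ailuropoda, Ateles, Candida, Lycaon, Musca, Oryza, Pan, Passer, Streptococcus, Taxidea, Triturus.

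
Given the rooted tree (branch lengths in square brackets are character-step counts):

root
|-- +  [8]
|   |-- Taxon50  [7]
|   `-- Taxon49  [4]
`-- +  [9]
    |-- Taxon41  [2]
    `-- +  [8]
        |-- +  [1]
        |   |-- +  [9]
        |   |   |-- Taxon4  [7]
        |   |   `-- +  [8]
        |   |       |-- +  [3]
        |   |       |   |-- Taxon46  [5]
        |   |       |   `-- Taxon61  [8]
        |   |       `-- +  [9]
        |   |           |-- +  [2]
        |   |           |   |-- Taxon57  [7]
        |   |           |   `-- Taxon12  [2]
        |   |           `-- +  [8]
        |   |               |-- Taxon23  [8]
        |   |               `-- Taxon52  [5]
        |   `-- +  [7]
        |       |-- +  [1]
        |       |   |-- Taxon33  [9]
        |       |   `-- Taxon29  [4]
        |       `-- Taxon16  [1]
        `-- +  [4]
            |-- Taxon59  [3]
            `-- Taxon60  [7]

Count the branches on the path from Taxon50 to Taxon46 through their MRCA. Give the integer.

The MRCA of Taxon50 and Taxon46 is the root of the tree.
From Taxon50 up to that node: 2 branches. From Taxon46 up to the same node: 7 branches. Total: 2 + 7 = 9.

9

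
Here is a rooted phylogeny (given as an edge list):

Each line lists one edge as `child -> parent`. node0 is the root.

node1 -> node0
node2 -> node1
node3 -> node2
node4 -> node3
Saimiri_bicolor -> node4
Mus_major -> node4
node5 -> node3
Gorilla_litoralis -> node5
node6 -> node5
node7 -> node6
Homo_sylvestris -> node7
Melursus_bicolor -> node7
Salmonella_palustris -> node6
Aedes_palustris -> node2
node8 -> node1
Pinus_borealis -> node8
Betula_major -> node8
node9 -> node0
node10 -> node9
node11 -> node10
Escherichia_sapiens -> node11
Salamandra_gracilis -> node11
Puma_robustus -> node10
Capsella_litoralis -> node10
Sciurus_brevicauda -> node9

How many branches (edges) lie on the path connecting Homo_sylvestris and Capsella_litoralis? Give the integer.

10

The MRCA of Homo_sylvestris and Capsella_litoralis is the root of the tree.
From Homo_sylvestris up to that node: 7 branches. From Capsella_litoralis up to the same node: 3 branches. Total: 7 + 3 = 10.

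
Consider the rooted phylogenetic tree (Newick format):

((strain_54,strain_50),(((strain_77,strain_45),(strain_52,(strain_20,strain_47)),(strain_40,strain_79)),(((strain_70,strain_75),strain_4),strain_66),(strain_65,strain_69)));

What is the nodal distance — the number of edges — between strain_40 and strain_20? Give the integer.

5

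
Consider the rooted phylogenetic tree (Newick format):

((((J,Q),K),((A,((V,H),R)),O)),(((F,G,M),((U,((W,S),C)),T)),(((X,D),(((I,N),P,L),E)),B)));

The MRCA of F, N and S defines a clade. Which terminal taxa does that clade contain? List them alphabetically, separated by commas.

B, C, D, E, F, G, I, L, M, N, P, S, T, U, W, X

Tracing F: it sits inside (F,G,M).
Tracing N: it sits inside (I,N).
Tracing S: it sits inside (W,S).
The smallest clade enclosing all 3 is (((F,G,M),((U,((W,S),C)),T)),(((X,D),(((I,N),P,L),E)),B)); the answer is its 16 terminal taxa in alphabetical order.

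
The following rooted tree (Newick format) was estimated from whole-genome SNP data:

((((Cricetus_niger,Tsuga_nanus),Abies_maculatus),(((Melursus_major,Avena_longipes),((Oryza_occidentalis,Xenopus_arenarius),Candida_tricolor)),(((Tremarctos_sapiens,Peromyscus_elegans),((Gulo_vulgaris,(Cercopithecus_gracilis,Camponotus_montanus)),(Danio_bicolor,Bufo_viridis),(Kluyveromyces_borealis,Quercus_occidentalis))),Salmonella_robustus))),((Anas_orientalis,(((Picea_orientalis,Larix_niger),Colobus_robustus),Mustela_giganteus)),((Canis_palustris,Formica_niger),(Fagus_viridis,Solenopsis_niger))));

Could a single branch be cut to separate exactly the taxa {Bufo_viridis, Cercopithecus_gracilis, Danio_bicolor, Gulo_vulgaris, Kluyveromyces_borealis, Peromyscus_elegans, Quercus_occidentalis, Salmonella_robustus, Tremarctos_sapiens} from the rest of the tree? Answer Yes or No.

The MRCA of the listed taxa subtends (((Tremarctos_sapiens,Peromyscus_elegans),((Gulo_vulgaris,(Cercopithecus_gracilis,Camponotus_montanus)),(Danio_bicolor,Bufo_viridis),(Kluyveromyces_borealis,Quercus_occidentalis))),Salmonella_robustus).
That clade also contains Camponotus_montanus, which is not in the proposed group, so the group is not monophyletic.

No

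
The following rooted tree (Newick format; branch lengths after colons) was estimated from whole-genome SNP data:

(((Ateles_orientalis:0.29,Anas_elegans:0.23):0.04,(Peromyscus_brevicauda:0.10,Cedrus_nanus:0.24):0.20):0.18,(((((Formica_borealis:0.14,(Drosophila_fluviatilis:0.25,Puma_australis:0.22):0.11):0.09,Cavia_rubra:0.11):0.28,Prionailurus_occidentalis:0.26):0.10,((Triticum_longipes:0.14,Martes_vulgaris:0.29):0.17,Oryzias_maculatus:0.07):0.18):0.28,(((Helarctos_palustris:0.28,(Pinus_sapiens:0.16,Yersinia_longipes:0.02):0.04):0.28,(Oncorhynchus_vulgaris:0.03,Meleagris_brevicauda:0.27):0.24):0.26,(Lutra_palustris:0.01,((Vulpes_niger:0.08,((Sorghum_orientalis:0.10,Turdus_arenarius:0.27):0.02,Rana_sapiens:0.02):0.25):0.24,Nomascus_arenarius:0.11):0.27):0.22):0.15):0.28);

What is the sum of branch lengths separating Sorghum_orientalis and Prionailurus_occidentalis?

The path runs Sorghum_orientalis → … → MRCA → … → Prionailurus_occidentalis; the MRCA is the node subtending (((((Formica_borealis,(Drosophila_fluviatilis,Puma_australis)),Cavia_rubra),Prionailurus_occidentalis),((Triticum_longipes,Martes_vulgaris),Oryzias_maculatus)),(((Helarctos_palustris,(Pinus_sapiens,Yersinia_longipes)),(Oncorhynchus_vulgaris,Meleagris_brevicauda)),(Lutra_palustris,((Vulpes_niger,((Sorghum_orientalis,Turdus_arenarius),Rana_sapiens)),Nomascus_arenarius)))).
Branch lengths along that path: 0.10 + 0.02 + 0.25 + 0.24 + 0.27 + 0.22 + 0.15 + 0.28 + 0.10 + 0.26 = 1.89.

1.89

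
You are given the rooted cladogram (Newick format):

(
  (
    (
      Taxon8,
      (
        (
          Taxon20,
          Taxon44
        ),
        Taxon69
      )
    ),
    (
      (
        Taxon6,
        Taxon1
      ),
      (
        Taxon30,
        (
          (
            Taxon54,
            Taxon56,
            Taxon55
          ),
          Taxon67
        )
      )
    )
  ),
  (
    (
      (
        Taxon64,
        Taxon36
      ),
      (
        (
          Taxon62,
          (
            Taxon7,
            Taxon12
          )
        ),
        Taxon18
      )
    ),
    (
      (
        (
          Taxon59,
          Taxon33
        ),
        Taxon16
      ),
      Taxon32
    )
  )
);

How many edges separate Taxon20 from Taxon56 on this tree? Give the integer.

The MRCA of Taxon20 and Taxon56 is the node subtending ((Taxon8,((Taxon20,Taxon44),Taxon69)),((Taxon6,Taxon1),(Taxon30,((Taxon54,Taxon56,Taxon55),Taxon67)))).
From Taxon20 up to that node: 4 branches. From Taxon56 up to the same node: 5 branches. Total: 4 + 5 = 9.

9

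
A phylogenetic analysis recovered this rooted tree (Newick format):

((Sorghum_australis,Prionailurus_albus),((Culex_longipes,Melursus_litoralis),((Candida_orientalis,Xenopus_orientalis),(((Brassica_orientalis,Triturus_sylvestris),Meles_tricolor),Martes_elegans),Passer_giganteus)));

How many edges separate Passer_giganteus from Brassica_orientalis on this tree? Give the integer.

5

The MRCA of Passer_giganteus and Brassica_orientalis is the node subtending ((Candida_orientalis,Xenopus_orientalis),(((Brassica_orientalis,Triturus_sylvestris),Meles_tricolor),Martes_elegans),Passer_giganteus).
From Passer_giganteus up to that node: 1 branch. From Brassica_orientalis up to the same node: 4 branches. Total: 1 + 4 = 5.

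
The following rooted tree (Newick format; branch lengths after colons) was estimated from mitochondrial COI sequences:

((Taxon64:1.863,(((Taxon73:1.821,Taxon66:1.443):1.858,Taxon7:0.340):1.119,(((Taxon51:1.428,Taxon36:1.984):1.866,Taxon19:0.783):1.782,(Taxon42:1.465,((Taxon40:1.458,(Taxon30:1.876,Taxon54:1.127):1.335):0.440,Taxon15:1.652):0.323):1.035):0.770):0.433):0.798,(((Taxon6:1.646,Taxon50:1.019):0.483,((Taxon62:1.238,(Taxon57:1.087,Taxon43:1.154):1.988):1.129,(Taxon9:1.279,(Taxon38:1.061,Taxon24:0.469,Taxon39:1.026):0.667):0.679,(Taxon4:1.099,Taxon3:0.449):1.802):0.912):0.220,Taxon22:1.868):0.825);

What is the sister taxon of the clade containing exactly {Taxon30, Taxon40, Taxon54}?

Taxon15

The clade containing exactly {Taxon30, Taxon40, Taxon54} attaches to the tree at the node subtending ((Taxon40,(Taxon30,Taxon54)),Taxon15).
The other lineage descending from that same node — the sister group — is the single tip Taxon15.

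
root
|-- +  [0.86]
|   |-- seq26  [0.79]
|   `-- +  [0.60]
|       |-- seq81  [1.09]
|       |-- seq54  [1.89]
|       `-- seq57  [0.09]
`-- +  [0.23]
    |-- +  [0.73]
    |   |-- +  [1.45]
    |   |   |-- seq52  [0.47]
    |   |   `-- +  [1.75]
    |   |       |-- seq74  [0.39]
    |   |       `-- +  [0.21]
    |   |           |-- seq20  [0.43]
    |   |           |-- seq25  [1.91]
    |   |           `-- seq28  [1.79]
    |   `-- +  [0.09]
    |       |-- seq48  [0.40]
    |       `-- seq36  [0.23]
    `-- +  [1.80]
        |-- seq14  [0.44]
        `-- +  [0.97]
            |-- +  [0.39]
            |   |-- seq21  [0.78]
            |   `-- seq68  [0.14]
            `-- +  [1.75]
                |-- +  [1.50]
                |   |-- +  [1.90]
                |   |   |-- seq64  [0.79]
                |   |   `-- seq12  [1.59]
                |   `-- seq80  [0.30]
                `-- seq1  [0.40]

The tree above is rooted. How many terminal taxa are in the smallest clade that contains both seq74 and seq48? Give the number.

7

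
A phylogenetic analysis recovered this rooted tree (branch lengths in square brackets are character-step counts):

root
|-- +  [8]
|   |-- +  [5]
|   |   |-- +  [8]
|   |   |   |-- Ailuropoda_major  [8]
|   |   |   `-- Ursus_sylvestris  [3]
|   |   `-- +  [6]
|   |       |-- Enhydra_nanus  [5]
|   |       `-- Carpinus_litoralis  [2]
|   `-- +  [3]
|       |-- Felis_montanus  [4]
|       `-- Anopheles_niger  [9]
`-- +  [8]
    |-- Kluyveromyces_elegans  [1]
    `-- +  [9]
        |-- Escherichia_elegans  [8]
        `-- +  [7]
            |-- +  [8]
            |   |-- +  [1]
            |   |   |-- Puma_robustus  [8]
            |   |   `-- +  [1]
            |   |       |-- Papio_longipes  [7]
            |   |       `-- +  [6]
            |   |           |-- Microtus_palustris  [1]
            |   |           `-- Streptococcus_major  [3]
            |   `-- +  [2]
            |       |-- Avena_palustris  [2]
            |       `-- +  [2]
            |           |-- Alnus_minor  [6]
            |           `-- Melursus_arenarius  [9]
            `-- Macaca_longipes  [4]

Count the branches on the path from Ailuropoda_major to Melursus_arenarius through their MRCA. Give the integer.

11

The MRCA of Ailuropoda_major and Melursus_arenarius is the root of the tree.
From Ailuropoda_major up to that node: 4 branches. From Melursus_arenarius up to the same node: 7 branches. Total: 4 + 7 = 11.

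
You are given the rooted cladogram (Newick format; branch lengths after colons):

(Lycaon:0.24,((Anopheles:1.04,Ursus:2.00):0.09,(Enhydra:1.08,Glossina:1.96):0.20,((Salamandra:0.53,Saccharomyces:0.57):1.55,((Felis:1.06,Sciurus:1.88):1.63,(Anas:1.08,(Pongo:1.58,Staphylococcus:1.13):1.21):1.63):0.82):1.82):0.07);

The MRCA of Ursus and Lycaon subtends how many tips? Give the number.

The MRCA of Ursus and Lycaon is the root, so the clade is the entire tree.
That clade contains 12 terminal taxa: Anas, Anopheles, Enhydra, Felis, Glossina, Lycaon, Pongo, Saccharomyces, Salamandra, Sciurus, Staphylococcus, Ursus.

12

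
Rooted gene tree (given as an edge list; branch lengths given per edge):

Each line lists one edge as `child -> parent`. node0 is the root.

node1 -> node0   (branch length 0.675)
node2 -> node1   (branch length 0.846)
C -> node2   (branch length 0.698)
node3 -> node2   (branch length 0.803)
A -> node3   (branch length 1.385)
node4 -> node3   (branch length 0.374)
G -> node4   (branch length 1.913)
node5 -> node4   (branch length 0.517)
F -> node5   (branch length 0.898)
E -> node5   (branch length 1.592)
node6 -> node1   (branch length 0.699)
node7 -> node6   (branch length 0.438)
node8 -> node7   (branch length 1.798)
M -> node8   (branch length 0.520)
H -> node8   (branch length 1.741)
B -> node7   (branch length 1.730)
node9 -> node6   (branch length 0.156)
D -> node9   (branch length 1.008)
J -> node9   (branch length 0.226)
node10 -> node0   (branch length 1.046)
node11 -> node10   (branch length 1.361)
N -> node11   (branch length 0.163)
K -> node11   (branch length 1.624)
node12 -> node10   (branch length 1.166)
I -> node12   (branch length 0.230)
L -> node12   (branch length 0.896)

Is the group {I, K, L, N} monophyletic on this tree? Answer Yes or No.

The most recent common ancestor of these taxa subtends ((N,K),(I,L)).
That clade has exactly 4 tips — every listed taxon and nothing else — so the group is monophyletic.

Yes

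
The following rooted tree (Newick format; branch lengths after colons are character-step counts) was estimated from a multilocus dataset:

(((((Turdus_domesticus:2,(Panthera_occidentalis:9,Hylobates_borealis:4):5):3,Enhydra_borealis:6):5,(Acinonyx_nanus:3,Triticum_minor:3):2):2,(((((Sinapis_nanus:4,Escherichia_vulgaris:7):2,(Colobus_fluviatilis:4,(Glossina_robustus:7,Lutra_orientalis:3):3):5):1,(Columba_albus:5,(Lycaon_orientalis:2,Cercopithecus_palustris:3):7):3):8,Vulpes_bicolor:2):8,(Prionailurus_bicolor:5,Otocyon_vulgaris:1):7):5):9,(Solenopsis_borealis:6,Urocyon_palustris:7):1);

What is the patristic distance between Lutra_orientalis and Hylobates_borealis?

52

The path runs Lutra_orientalis → … → MRCA → … → Hylobates_borealis; the MRCA is the node subtending ((((Turdus_domesticus,(Panthera_occidentalis,Hylobates_borealis)),Enhydra_borealis),(Acinonyx_nanus,Triticum_minor)),(((((Sinapis_nanus,Escherichia_vulgaris),(Colobus_fluviatilis,(Glossina_robustus,Lutra_orientalis))),(Columba_albus,(Lycaon_orientalis,Cercopithecus_palustris))),Vulpes_bicolor),(Prionailurus_bicolor,Otocyon_vulgaris))).
Branch lengths along that path: 3 + 3 + 5 + 1 + 8 + 8 + 5 + 2 + 5 + 3 + 5 + 4 = 52.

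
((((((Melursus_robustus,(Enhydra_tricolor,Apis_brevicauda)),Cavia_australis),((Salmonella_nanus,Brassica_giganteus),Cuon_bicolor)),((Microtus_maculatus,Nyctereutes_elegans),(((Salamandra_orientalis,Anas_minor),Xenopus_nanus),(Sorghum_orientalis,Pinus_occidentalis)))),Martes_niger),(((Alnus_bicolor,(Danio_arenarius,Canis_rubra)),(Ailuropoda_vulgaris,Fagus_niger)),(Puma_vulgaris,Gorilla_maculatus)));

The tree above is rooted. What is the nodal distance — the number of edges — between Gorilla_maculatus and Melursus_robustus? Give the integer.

The MRCA of Gorilla_maculatus and Melursus_robustus is the root of the tree.
From Gorilla_maculatus up to that node: 3 branches. From Melursus_robustus up to the same node: 6 branches. Total: 3 + 6 = 9.

9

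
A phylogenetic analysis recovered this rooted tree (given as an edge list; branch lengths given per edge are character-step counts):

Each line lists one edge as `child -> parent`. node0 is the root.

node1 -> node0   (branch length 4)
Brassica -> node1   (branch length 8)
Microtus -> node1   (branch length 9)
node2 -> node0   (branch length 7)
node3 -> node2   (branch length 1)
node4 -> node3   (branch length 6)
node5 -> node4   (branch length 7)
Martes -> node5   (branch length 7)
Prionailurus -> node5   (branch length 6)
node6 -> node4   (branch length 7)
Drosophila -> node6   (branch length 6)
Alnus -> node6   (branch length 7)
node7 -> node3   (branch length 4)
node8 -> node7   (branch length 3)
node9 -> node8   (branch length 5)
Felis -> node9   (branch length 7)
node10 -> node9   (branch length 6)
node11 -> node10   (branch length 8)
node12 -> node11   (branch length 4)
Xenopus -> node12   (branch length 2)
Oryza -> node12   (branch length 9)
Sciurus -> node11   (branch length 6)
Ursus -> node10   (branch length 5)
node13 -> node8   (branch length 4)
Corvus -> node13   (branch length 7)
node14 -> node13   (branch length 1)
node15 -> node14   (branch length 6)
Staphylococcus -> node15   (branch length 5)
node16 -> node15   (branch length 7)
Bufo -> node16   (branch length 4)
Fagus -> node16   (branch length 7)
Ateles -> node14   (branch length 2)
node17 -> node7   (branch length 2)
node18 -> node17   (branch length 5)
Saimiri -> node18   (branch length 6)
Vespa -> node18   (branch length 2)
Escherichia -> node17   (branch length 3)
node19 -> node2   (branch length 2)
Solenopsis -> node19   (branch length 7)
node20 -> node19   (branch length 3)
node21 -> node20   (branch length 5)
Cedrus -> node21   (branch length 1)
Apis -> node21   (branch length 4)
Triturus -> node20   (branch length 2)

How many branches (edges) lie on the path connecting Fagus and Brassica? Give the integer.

11

The MRCA of Fagus and Brassica is the root of the tree.
From Fagus up to that node: 9 branches. From Brassica up to the same node: 2 branches. Total: 9 + 2 = 11.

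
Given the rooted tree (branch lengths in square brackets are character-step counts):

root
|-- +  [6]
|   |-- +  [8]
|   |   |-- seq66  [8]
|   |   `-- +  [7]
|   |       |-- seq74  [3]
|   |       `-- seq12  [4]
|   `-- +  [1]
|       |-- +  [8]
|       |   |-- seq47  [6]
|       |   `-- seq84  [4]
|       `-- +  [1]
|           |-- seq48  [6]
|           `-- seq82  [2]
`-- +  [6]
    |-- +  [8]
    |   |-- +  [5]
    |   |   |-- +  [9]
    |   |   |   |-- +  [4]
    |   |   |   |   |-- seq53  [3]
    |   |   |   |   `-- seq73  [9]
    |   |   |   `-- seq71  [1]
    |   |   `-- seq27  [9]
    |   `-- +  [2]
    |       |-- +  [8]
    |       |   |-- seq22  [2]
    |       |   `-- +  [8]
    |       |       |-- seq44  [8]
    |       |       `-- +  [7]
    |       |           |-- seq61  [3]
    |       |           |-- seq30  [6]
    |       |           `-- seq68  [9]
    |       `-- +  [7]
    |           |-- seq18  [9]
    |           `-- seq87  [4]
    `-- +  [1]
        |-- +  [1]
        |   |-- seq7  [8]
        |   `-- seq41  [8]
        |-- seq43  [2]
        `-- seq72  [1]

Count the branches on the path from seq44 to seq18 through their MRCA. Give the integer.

The MRCA of seq44 and seq18 is the node subtending ((seq22,(seq44,(seq61,seq30,seq68))),(seq18,seq87)).
From seq44 up to that node: 3 branches. From seq18 up to the same node: 2 branches. Total: 3 + 2 = 5.

5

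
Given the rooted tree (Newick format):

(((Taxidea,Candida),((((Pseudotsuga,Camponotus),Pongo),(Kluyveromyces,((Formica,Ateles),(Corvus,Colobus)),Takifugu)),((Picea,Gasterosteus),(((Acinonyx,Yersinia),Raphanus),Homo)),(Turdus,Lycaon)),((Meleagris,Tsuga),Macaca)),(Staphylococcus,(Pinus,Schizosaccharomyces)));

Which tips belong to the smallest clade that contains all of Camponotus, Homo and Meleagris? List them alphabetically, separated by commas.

Acinonyx, Ateles, Camponotus, Candida, Colobus, Corvus, Formica, Gasterosteus, Homo, Kluyveromyces, Lycaon, Macaca, Meleagris, Picea, Pongo, Pseudotsuga, Raphanus, Takifugu, Taxidea, Tsuga, Turdus, Yersinia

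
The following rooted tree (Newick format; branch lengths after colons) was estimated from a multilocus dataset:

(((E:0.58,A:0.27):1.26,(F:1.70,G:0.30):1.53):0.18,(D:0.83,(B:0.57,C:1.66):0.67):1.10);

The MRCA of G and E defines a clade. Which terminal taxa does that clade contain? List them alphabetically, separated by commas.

A, E, F, G

Tracing G: it sits inside (F,G).
Tracing E: it sits inside (E,A).
The smallest clade enclosing both is ((E,A),(F,G)); the answer is its 4 terminal taxa in alphabetical order.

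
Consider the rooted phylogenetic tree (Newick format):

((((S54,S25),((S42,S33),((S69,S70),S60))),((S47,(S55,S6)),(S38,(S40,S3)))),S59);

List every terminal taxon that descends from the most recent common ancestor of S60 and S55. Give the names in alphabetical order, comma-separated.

S25, S3, S33, S38, S40, S42, S47, S54, S55, S6, S60, S69, S70

Tracing S60: it sits inside ((S69,S70),S60).
Tracing S55: it sits inside (S55,S6).
The smallest clade enclosing both is (((S54,S25),((S42,S33),((S69,S70),S60))),((S47,(S55,S6)),(S38,(S40,S3)))); the answer is its 13 terminal taxa in alphabetical order.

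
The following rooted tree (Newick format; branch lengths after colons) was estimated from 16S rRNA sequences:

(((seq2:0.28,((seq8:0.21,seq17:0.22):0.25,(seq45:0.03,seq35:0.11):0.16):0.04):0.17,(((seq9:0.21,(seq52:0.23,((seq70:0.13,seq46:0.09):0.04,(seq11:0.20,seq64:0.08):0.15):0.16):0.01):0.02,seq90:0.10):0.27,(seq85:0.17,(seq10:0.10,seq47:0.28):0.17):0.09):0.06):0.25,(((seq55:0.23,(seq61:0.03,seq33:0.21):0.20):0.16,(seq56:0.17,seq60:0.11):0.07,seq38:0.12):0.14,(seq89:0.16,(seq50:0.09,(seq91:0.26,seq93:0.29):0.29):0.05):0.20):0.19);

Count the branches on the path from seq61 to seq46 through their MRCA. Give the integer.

13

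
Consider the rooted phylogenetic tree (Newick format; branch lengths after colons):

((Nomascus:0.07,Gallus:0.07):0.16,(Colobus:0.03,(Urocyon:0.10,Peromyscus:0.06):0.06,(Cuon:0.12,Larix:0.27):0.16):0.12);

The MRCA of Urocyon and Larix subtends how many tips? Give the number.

5

The MRCA of Urocyon and Larix is the node subtending (Colobus,(Urocyon,Peromyscus),(Cuon,Larix)).
That clade contains 5 terminal taxa: Colobus, Cuon, Larix, Peromyscus, Urocyon.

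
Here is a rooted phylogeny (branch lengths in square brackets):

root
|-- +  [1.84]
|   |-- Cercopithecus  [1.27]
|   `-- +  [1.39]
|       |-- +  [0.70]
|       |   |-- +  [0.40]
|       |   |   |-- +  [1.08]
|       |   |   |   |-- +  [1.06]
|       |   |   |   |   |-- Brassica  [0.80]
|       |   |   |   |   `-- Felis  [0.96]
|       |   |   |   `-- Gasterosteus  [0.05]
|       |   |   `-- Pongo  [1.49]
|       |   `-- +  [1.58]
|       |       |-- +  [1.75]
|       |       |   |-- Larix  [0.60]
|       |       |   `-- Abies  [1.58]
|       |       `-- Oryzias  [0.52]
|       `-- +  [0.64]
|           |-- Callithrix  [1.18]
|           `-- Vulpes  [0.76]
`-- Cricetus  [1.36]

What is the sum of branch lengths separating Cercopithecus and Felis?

6.86

The path runs Cercopithecus → … → MRCA → … → Felis; the MRCA is the node subtending (Cercopithecus,(((((Brassica,Felis),Gasterosteus),Pongo),((Larix,Abies),Oryzias)),(Callithrix,Vulpes))).
Branch lengths along that path: 1.27 + 1.39 + 0.70 + 0.40 + 1.08 + 1.06 + 0.96 = 6.86.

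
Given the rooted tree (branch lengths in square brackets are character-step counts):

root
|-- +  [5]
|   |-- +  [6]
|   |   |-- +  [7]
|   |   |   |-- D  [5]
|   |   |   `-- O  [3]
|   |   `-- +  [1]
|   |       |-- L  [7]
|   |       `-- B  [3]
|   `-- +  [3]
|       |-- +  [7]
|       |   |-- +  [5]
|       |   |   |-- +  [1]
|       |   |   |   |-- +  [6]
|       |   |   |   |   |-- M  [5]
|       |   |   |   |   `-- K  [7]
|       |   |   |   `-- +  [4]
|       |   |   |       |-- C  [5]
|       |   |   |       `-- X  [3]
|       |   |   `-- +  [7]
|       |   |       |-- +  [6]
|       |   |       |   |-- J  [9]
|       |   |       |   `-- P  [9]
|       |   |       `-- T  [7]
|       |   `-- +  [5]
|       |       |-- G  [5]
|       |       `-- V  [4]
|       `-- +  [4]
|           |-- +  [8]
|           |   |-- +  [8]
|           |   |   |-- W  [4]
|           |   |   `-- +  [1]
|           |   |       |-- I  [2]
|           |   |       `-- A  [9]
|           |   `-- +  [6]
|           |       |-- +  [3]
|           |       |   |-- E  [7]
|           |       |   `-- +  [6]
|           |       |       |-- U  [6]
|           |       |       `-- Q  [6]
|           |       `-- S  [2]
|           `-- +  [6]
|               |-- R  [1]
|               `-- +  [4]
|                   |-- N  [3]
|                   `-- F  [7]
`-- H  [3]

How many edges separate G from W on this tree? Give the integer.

The MRCA of G and W is the node subtending (((((M,K),(C,X)),((J,P),T)),(G,V)),(((W,(I,A)),((E,(U,Q)),S)),(R,(N,F)))).
From G up to that node: 3 branches. From W up to the same node: 4 branches. Total: 3 + 4 = 7.

7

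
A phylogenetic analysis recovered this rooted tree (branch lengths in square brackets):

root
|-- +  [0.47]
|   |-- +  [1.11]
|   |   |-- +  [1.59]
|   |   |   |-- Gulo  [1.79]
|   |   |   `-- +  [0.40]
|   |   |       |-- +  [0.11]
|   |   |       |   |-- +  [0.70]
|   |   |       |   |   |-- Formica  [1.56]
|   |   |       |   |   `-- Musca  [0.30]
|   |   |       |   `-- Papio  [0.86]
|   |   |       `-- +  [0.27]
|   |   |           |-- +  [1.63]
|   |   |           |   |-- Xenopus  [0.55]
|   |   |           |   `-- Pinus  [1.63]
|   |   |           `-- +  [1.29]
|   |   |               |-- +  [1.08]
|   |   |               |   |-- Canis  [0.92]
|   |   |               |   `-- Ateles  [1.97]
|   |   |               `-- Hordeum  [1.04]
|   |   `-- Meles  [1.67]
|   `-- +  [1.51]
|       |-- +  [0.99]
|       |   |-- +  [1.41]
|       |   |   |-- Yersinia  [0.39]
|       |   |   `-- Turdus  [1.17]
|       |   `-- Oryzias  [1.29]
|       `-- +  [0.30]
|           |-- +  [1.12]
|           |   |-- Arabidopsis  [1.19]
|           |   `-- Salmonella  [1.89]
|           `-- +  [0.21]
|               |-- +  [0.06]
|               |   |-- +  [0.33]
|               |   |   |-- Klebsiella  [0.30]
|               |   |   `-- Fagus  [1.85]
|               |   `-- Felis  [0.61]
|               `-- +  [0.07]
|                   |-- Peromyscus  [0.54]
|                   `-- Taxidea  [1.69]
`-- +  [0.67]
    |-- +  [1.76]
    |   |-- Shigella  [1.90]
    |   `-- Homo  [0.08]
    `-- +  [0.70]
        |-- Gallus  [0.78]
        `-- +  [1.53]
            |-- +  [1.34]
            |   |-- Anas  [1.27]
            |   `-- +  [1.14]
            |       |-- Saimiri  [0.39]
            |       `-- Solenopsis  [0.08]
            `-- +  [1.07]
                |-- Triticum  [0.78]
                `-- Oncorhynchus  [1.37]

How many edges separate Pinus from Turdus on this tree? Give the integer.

10

The MRCA of Pinus and Turdus is the node subtending (((Gulo,(((Formica,Musca),Papio),((Xenopus,Pinus),((Canis,Ateles),Hordeum)))),Meles),(((Yersinia,Turdus),Oryzias),((Arabidopsis,Salmonella),(((Klebsiella,Fagus),Felis),(Peromyscus,Taxidea))))).
From Pinus up to that node: 6 branches. From Turdus up to the same node: 4 branches. Total: 6 + 4 = 10.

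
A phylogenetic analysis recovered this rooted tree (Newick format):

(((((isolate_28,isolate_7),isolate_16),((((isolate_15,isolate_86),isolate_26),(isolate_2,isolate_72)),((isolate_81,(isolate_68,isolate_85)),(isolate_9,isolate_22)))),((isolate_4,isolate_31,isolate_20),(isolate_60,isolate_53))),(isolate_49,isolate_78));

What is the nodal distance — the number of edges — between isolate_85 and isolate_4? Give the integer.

9

The MRCA of isolate_85 and isolate_4 is the node subtending ((((isolate_28,isolate_7),isolate_16),((((isolate_15,isolate_86),isolate_26),(isolate_2,isolate_72)),((isolate_81,(isolate_68,isolate_85)),(isolate_9,isolate_22)))),((isolate_4,isolate_31,isolate_20),(isolate_60,isolate_53))).
From isolate_85 up to that node: 6 branches. From isolate_4 up to the same node: 3 branches. Total: 6 + 3 = 9.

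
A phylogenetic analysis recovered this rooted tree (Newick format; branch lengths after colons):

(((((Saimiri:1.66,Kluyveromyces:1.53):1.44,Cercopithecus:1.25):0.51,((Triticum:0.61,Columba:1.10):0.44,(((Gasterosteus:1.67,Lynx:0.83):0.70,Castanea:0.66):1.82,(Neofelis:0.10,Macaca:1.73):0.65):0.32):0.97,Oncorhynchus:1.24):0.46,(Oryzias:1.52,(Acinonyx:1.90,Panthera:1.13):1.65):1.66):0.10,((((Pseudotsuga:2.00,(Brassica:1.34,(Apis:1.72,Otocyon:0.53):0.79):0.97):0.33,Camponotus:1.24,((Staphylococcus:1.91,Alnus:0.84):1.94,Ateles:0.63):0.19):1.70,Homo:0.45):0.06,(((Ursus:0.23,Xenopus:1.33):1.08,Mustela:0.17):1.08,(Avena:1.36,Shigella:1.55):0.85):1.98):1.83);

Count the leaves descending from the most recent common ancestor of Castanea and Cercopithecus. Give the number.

The MRCA of Castanea and Cercopithecus is the node subtending (((Saimiri,Kluyveromyces),Cercopithecus),((Triticum,Columba),(((Gasterosteus,Lynx),Castanea),(Neofelis,Macaca))),Oncorhynchus).
That clade contains 11 terminal taxa: Castanea, Cercopithecus, Columba, Gasterosteus, Kluyveromyces, Lynx, Macaca, Neofelis, Oncorhynchus, Saimiri, Triticum.

11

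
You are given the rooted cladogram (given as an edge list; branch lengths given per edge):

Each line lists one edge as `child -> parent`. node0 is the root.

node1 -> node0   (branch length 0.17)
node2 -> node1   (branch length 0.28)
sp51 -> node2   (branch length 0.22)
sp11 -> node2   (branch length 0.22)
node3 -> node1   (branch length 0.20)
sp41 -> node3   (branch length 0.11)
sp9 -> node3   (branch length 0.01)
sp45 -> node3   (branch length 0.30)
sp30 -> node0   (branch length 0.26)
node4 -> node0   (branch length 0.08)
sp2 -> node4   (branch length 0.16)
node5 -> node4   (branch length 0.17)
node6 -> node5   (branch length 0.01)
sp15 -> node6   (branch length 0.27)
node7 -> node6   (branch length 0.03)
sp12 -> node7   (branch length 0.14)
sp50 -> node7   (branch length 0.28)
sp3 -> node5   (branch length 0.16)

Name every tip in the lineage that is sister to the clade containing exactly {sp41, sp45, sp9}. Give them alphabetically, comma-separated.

The clade containing exactly {sp41, sp45, sp9} attaches to the tree at the node subtending ((sp51,sp11),(sp41,sp9,sp45)).
The other lineage descending from that same node — the sister group — is (sp51,sp11); its 2 tips in alphabetical order are the answer.

sp11, sp51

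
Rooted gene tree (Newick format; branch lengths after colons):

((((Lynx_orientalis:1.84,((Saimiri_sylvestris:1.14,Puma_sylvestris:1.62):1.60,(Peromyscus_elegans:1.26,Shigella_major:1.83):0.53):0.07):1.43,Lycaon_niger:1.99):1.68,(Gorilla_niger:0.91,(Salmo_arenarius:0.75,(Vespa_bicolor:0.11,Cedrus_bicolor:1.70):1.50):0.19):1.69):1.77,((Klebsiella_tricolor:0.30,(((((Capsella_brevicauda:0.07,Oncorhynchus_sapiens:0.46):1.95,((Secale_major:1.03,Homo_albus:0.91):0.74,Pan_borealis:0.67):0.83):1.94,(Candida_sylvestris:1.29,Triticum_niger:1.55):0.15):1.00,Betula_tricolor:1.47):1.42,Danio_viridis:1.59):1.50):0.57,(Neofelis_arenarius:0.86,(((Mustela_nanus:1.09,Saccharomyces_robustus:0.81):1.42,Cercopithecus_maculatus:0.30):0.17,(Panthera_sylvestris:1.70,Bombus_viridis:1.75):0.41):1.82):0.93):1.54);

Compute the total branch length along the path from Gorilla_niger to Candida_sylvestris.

11.84

The path runs Gorilla_niger → … → MRCA → … → Candida_sylvestris; the MRCA is the root of the tree.
Branch lengths along that path: 0.91 + 1.69 + 1.77 + 1.54 + 0.57 + 1.50 + 1.42 + 1.00 + 0.15 + 1.29 = 11.84.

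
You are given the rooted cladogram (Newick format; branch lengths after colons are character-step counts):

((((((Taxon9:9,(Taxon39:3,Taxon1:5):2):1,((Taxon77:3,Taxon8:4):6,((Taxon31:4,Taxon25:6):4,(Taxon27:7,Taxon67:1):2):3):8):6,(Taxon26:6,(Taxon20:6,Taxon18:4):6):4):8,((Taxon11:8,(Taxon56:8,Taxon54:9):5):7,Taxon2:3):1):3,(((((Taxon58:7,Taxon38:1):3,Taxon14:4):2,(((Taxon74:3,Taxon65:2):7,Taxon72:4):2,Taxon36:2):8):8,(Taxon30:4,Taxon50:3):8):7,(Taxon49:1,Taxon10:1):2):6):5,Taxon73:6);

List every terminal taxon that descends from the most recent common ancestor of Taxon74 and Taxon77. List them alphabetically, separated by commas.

Tracing Taxon74: it sits inside (Taxon74,Taxon65).
Tracing Taxon77: it sits inside (Taxon77,Taxon8).
The smallest clade enclosing both is (((((Taxon9,(Taxon39,Taxon1)),((Taxon77,Taxon8),((Taxon31,Taxon25),(Taxon27,Taxon67)))),(Taxon26,(Taxon20,Taxon18))),((Taxon11,(Taxon56,Taxon54)),Taxon2)),(((((Taxon58,Taxon38),Taxon14),(((Taxon74,Taxon65),Taxon72),Taxon36)),(Taxon30,Taxon50)),(Taxon49,Taxon10))); the answer is its 27 terminal taxa in alphabetical order.

Taxon1, Taxon10, Taxon11, Taxon14, Taxon18, Taxon2, Taxon20, Taxon25, Taxon26, Taxon27, Taxon30, Taxon31, Taxon36, Taxon38, Taxon39, Taxon49, Taxon50, Taxon54, Taxon56, Taxon58, Taxon65, Taxon67, Taxon72, Taxon74, Taxon77, Taxon8, Taxon9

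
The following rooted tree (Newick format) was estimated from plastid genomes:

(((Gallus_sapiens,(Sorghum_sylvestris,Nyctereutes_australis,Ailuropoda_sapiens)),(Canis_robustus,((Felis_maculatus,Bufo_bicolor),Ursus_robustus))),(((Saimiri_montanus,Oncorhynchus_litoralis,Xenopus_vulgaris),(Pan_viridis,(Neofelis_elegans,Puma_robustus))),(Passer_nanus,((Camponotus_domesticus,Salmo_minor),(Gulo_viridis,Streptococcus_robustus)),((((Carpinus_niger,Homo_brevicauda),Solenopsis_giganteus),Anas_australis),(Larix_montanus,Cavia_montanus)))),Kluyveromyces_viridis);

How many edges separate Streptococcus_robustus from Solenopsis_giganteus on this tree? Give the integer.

7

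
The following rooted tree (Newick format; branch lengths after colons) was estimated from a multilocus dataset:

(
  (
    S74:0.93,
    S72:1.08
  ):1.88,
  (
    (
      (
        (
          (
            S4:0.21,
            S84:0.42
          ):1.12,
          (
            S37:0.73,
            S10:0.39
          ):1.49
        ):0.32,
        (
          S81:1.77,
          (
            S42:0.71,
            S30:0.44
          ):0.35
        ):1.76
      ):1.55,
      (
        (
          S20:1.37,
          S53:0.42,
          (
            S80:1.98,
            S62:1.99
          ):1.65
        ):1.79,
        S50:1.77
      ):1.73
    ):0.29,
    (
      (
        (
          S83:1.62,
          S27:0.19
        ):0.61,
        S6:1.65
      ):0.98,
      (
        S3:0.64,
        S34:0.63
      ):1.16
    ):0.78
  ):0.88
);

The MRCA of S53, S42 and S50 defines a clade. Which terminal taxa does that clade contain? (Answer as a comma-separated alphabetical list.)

Tracing S53: it sits inside (S20,S53,(S80,S62)).
Tracing S42: it sits inside (S42,S30).
Tracing S50: it sits inside ((S20,S53,(S80,S62)),S50).
The smallest clade enclosing all 3 is ((((S4,S84),(S37,S10)),(S81,(S42,S30))),((S20,S53,(S80,S62)),S50)); the answer is its 12 terminal taxa in alphabetical order.

S10, S20, S30, S37, S4, S42, S50, S53, S62, S80, S81, S84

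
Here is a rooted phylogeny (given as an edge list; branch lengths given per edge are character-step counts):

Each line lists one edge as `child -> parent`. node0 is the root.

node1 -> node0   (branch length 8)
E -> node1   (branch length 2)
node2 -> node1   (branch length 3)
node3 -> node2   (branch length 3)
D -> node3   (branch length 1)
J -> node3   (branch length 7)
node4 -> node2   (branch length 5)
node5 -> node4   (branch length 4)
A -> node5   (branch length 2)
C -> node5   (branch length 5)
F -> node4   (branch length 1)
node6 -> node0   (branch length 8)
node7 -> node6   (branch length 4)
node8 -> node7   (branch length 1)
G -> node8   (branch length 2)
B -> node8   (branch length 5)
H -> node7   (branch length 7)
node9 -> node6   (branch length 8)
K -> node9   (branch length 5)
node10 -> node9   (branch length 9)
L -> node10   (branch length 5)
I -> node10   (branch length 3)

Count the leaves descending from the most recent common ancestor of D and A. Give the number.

The MRCA of D and A is the node subtending ((D,J),((A,C),F)).
That clade contains 5 terminal taxa: A, C, D, F, J.

5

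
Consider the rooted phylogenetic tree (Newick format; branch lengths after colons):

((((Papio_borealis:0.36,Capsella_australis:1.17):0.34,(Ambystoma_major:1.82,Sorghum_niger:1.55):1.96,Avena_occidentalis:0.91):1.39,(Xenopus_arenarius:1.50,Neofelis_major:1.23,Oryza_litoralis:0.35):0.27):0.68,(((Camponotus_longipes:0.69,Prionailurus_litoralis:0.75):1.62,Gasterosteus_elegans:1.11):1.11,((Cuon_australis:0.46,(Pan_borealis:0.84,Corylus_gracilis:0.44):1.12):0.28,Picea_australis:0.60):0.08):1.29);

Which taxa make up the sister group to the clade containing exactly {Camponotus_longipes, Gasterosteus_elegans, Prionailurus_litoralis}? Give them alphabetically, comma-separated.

The clade containing exactly {Camponotus_longipes, Gasterosteus_elegans, Prionailurus_litoralis} attaches to the tree at the node subtending (((Camponotus_longipes,Prionailurus_litoralis),Gasterosteus_elegans),((Cuon_australis,(Pan_borealis,Corylus_gracilis)),Picea_australis)).
The other lineage descending from that same node — the sister group — is ((Cuon_australis,(Pan_borealis,Corylus_gracilis)),Picea_australis); its 4 tips in alphabetical order are the answer.

Corylus_gracilis, Cuon_australis, Pan_borealis, Picea_australis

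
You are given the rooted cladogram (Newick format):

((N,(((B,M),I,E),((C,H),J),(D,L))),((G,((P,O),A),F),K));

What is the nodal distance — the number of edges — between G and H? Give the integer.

The MRCA of G and H is the root of the tree.
From G up to that node: 3 branches. From H up to the same node: 5 branches. Total: 3 + 5 = 8.

8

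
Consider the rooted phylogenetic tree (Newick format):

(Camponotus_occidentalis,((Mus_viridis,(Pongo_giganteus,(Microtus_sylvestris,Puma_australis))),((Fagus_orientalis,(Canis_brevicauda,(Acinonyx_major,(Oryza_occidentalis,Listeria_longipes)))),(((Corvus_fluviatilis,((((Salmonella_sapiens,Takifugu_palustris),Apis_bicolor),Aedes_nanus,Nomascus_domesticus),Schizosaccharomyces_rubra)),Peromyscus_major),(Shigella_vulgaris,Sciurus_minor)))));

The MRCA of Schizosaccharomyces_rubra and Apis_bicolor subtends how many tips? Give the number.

6

The MRCA of Schizosaccharomyces_rubra and Apis_bicolor is the node subtending ((((Salmonella_sapiens,Takifugu_palustris),Apis_bicolor),Aedes_nanus,Nomascus_domesticus),Schizosaccharomyces_rubra).
That clade contains 6 terminal taxa: Aedes_nanus, Apis_bicolor, Nomascus_domesticus, Salmonella_sapiens, Schizosaccharomyces_rubra, Takifugu_palustris.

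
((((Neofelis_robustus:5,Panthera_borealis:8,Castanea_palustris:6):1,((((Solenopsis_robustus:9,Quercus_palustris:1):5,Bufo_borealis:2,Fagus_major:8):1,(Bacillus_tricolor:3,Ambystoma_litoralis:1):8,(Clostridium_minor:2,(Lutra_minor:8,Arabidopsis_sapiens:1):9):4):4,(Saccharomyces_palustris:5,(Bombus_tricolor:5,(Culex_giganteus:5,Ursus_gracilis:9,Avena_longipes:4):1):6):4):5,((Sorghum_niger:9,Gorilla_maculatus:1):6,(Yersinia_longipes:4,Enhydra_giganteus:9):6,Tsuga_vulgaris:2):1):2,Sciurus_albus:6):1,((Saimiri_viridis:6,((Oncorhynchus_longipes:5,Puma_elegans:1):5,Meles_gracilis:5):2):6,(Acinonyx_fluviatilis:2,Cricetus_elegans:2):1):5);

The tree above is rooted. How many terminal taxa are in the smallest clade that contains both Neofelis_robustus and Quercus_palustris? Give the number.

22

The MRCA of Neofelis_robustus and Quercus_palustris is the node subtending ((Neofelis_robustus,Panthera_borealis,Castanea_palustris),((((Solenopsis_robustus,Quercus_palustris),Bufo_borealis,Fagus_major),(Bacillus_tricolor,Ambystoma_litoralis),(Clostridium_minor,(Lutra_minor,Arabidopsis_sapiens))),(Saccharomyces_palustris,(Bombus_tricolor,(Culex_giganteus,Ursus_gracilis,Avena_longipes)))),((Sorghum_niger,Gorilla_maculatus),(Yersinia_longipes,Enhydra_giganteus),Tsuga_vulgaris)).
That clade contains 22 terminal taxa: Ambystoma_litoralis, Arabidopsis_sapiens, Avena_longipes, Bacillus_tricolor, Bombus_tricolor, Bufo_borealis, Castanea_palustris, Clostridium_minor, Culex_giganteus, Enhydra_giganteus, Fagus_major, Gorilla_maculatus, Lutra_minor, Neofelis_robustus, Panthera_borealis, Quercus_palustris, Saccharomyces_palustris, Solenopsis_robustus, Sorghum_niger, Tsuga_vulgaris, Ursus_gracilis, Yersinia_longipes.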